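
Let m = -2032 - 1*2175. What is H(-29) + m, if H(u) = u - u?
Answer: -4207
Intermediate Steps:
H(u) = 0
m = -4207 (m = -2032 - 2175 = -4207)
H(-29) + m = 0 - 4207 = -4207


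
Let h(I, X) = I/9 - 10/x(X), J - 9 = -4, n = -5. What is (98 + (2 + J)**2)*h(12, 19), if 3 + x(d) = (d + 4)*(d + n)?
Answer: 61054/319 ≈ 191.39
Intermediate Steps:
J = 5 (J = 9 - 4 = 5)
x(d) = -3 + (-5 + d)*(4 + d) (x(d) = -3 + (d + 4)*(d - 5) = -3 + (4 + d)*(-5 + d) = -3 + (-5 + d)*(4 + d))
h(I, X) = -10/(-23 + X**2 - X) + I/9 (h(I, X) = I/9 - 10/(-23 + X**2 - X) = -10/(-23 + X**2 - X) + I/9)
(98 + (2 + J)**2)*h(12, 19) = (98 + (2 + 5)**2)*((-10 + (1/9)*12*(-23 + 19**2 - 1*19))/(-23 + 19**2 - 1*19)) = (98 + 7**2)*((-10 + (1/9)*12*(-23 + 361 - 19))/(-23 + 361 - 19)) = (98 + 49)*((-10 + (1/9)*12*319)/319) = 147*((-10 + 1276/3)/319) = 147*((1/319)*(1246/3)) = 147*(1246/957) = 61054/319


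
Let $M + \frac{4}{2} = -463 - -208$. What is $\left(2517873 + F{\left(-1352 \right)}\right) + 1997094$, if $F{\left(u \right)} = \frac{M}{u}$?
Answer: $\frac{6104235641}{1352} \approx 4.515 \cdot 10^{6}$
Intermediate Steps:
$M = -257$ ($M = -2 - 255 = -257$)
$F{\left(u \right)} = - \frac{257}{u}$
$\left(2517873 + F{\left(-1352 \right)}\right) + 1997094 = \left(2517873 - \frac{257}{-1352}\right) + 1997094 = \left(2517873 - - \frac{257}{1352}\right) + 1997094 = \left(2517873 + \frac{257}{1352}\right) + 1997094 = \frac{3404164553}{1352} + 1997094 = \frac{6104235641}{1352}$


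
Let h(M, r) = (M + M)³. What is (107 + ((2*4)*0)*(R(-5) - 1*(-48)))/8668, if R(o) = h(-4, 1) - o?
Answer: 107/8668 ≈ 0.012344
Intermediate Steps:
h(M, r) = 8*M³ (h(M, r) = (2*M)³ = 8*M³)
R(o) = -512 - o (R(o) = 8*(-4)³ - o = 8*(-64) - o = -512 - o)
(107 + ((2*4)*0)*(R(-5) - 1*(-48)))/8668 = (107 + ((2*4)*0)*((-512 - 1*(-5)) - 1*(-48)))/8668 = (107 + (8*0)*((-512 + 5) + 48))*(1/8668) = (107 + 0*(-507 + 48))*(1/8668) = (107 + 0*(-459))*(1/8668) = (107 + 0)*(1/8668) = 107*(1/8668) = 107/8668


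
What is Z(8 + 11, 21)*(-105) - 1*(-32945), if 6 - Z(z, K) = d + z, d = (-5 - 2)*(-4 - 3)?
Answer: 39455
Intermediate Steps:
d = 49 (d = -7*(-7) = 49)
Z(z, K) = -43 - z (Z(z, K) = 6 - (49 + z) = 6 + (-49 - z) = -43 - z)
Z(8 + 11, 21)*(-105) - 1*(-32945) = (-43 - (8 + 11))*(-105) - 1*(-32945) = (-43 - 1*19)*(-105) + 32945 = (-43 - 19)*(-105) + 32945 = -62*(-105) + 32945 = 6510 + 32945 = 39455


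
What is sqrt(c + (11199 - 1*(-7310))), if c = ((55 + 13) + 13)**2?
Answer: sqrt(25070) ≈ 158.33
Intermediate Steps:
c = 6561 (c = (68 + 13)**2 = 81**2 = 6561)
sqrt(c + (11199 - 1*(-7310))) = sqrt(6561 + (11199 - 1*(-7310))) = sqrt(6561 + (11199 + 7310)) = sqrt(6561 + 18509) = sqrt(25070)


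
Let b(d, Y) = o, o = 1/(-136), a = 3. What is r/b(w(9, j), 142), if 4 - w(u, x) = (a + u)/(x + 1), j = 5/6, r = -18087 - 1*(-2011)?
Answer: 2186336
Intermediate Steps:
r = -16076 (r = -18087 + 2011 = -16076)
j = ⅚ (j = (⅙)*5 = ⅚ ≈ 0.83333)
w(u, x) = 4 - (3 + u)/(1 + x) (w(u, x) = 4 - (3 + u)/(x + 1) = 4 - (3 + u)/(1 + x))
o = -1/136 ≈ -0.0073529
b(d, Y) = -1/136
r/b(w(9, j), 142) = -16076/(-1/136) = -16076*(-136) = 2186336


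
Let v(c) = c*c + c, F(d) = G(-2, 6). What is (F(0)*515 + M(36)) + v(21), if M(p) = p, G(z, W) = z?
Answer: -532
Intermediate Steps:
F(d) = -2
v(c) = c + c² (v(c) = c² + c = c + c²)
(F(0)*515 + M(36)) + v(21) = (-2*515 + 36) + 21*(1 + 21) = (-1030 + 36) + 21*22 = -994 + 462 = -532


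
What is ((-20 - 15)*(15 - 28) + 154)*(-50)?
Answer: -30450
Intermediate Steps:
((-20 - 15)*(15 - 28) + 154)*(-50) = (-35*(-13) + 154)*(-50) = (455 + 154)*(-50) = 609*(-50) = -30450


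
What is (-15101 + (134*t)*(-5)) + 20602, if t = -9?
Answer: 11531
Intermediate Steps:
(-15101 + (134*t)*(-5)) + 20602 = (-15101 + (134*(-9))*(-5)) + 20602 = (-15101 - 1206*(-5)) + 20602 = (-15101 + 6030) + 20602 = -9071 + 20602 = 11531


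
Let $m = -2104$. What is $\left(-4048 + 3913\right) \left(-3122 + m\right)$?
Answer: $705510$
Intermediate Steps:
$\left(-4048 + 3913\right) \left(-3122 + m\right) = \left(-4048 + 3913\right) \left(-3122 - 2104\right) = \left(-135\right) \left(-5226\right) = 705510$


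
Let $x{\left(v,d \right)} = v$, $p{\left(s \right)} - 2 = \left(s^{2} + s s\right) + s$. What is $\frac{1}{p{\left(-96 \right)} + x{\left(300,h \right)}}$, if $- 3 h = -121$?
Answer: $\frac{1}{18638} \approx 5.3654 \cdot 10^{-5}$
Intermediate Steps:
$p{\left(s \right)} = 2 + s + 2 s^{2}$ ($p{\left(s \right)} = 2 + \left(\left(s^{2} + s s\right) + s\right) = 2 + \left(\left(s^{2} + s^{2}\right) + s\right) = 2 + \left(2 s^{2} + s\right) = 2 + \left(s + 2 s^{2}\right) = 2 + s + 2 s^{2}$)
$h = \frac{121}{3}$ ($h = \left(- \frac{1}{3}\right) \left(-121\right) = \frac{121}{3} \approx 40.333$)
$\frac{1}{p{\left(-96 \right)} + x{\left(300,h \right)}} = \frac{1}{\left(2 - 96 + 2 \left(-96\right)^{2}\right) + 300} = \frac{1}{\left(2 - 96 + 2 \cdot 9216\right) + 300} = \frac{1}{\left(2 - 96 + 18432\right) + 300} = \frac{1}{18338 + 300} = \frac{1}{18638}$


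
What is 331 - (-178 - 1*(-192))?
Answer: 317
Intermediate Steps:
331 - (-178 - 1*(-192)) = 331 - (-178 + 192) = 331 - 1*14 = 331 - 14 = 317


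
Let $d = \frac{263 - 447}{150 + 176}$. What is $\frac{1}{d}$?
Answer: $- \frac{163}{92} \approx -1.7717$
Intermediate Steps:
$d = - \frac{92}{163}$ ($d = - \frac{184}{326} = \left(-184\right) \frac{1}{326} = - \frac{92}{163} \approx -0.56442$)
$\frac{1}{d} = \frac{1}{- \frac{92}{163}} = - \frac{163}{92}$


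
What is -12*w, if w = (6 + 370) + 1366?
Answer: -20904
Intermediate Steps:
w = 1742 (w = 376 + 1366 = 1742)
-12*w = -12*1742 = -20904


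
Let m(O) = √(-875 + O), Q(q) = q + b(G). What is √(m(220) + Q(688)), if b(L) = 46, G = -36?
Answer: √(734 + I*√655) ≈ 27.097 + 0.4723*I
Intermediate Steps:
Q(q) = 46 + q (Q(q) = q + 46 = 46 + q)
√(m(220) + Q(688)) = √(√(-875 + 220) + (46 + 688)) = √(√(-655) + 734) = √(I*√655 + 734) = √(734 + I*√655)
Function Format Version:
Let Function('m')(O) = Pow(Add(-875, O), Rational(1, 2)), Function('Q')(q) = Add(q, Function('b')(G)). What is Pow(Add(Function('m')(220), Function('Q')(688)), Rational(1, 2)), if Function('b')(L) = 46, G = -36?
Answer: Pow(Add(734, Mul(I, Pow(655, Rational(1, 2)))), Rational(1, 2)) ≈ Add(27.097, Mul(0.4723, I))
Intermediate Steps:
Function('Q')(q) = Add(46, q) (Function('Q')(q) = Add(q, 46) = Add(46, q))
Pow(Add(Function('m')(220), Function('Q')(688)), Rational(1, 2)) = Pow(Add(Pow(Add(-875, 220), Rational(1, 2)), Add(46, 688)), Rational(1, 2)) = Pow(Add(Pow(-655, Rational(1, 2)), 734), Rational(1, 2)) = Pow(Add(Mul(I, Pow(655, Rational(1, 2))), 734), Rational(1, 2)) = Pow(Add(734, Mul(I, Pow(655, Rational(1, 2)))), Rational(1, 2))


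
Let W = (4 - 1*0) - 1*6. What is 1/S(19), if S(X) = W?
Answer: -½ ≈ -0.50000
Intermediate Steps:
W = -2 (W = (4 + 0) - 6 = 4 - 6 = -2)
S(X) = -2
1/S(19) = 1/(-2) = -½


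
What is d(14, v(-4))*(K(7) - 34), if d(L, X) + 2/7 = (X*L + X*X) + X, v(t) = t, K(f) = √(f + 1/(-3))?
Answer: 10540/7 - 620*√15/21 ≈ 1391.4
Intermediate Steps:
K(f) = √(-⅓ + f) (K(f) = √(f + 1*(-⅓)) = √(f - ⅓) = √(-⅓ + f))
d(L, X) = -2/7 + X + X² + L*X (d(L, X) = -2/7 + ((X*L + X*X) + X) = -2/7 + ((L*X + X²) + X) = -2/7 + ((X² + L*X) + X) = -2/7 + (X + X² + L*X) = -2/7 + X + X² + L*X)
d(14, v(-4))*(K(7) - 34) = (-2/7 - 4 + (-4)² + 14*(-4))*(√(-3 + 9*7)/3 - 34) = (-2/7 - 4 + 16 - 56)*(√(-3 + 63)/3 - 34) = -310*(√60/3 - 34)/7 = -310*((2*√15)/3 - 34)/7 = -310*(2*√15/3 - 34)/7 = -310*(-34 + 2*√15/3)/7 = 10540/7 - 620*√15/21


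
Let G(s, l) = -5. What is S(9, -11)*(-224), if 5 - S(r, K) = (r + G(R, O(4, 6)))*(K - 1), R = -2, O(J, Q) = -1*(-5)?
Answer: -11872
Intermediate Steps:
O(J, Q) = 5
S(r, K) = 5 - (-1 + K)*(-5 + r) (S(r, K) = 5 - (r - 5)*(K - 1) = 5 - (-5 + r)*(-1 + K) = 5 - (-1 + K)*(-5 + r))
S(9, -11)*(-224) = (9 + 5*(-11) - 1*(-11)*9)*(-224) = (9 - 55 + 99)*(-224) = 53*(-224) = -11872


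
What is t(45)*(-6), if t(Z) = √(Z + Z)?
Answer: -18*√10 ≈ -56.921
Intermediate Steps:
t(Z) = √2*√Z (t(Z) = √(2*Z) = √2*√Z)
t(45)*(-6) = (√2*√45)*(-6) = (√2*(3*√5))*(-6) = (3*√10)*(-6) = -18*√10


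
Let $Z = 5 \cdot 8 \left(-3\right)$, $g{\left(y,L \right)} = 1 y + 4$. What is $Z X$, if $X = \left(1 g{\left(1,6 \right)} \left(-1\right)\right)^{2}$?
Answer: $-3000$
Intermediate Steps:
$g{\left(y,L \right)} = 4 + y$ ($g{\left(y,L \right)} = y + 4 = 4 + y$)
$Z = -120$ ($Z = 40 \left(-3\right) = -120$)
$X = 25$ ($X = \left(1 \left(4 + 1\right) \left(-1\right)\right)^{2} = \left(1 \cdot 5 \left(-1\right)\right)^{2} = \left(5 \left(-1\right)\right)^{2} = \left(-5\right)^{2} = 25$)
$Z X = \left(-120\right) 25 = -3000$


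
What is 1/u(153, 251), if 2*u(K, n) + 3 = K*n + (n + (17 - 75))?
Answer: 2/38593 ≈ 5.1823e-5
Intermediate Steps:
u(K, n) = -61/2 + n/2 + K*n/2 (u(K, n) = -3/2 + (K*n + (n + (17 - 75)))/2 = -3/2 + (K*n + (n - 58))/2 = -3/2 + (K*n + (-58 + n))/2 = -3/2 + (-58 + n + K*n)/2 = -3/2 + (-29 + n/2 + K*n/2) = -61/2 + n/2 + K*n/2)
1/u(153, 251) = 1/(-61/2 + (½)*251 + (½)*153*251) = 1/(-61/2 + 251/2 + 38403/2) = 1/(38593/2) = 2/38593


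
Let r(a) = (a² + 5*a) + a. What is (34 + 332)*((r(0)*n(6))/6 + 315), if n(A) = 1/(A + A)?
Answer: 115290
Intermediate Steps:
n(A) = 1/(2*A)
r(a) = a² + 6*a
(34 + 332)*((r(0)*n(6))/6 + 315) = (34 + 332)*(((0*(6 + 0))*((½)/6))/6 + 315) = 366*(((0*6)*((½)*(⅙)))*(⅙) + 315) = 366*((0*(1/12))*(⅙) + 315) = 366*(0*(⅙) + 315) = 366*(0 + 315) = 366*315 = 115290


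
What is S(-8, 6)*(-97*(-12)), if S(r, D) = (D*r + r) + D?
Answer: -58200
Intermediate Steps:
S(r, D) = D + r + D*r (S(r, D) = (r + D*r) + D = D + r + D*r)
S(-8, 6)*(-97*(-12)) = (6 - 8 + 6*(-8))*(-97*(-12)) = (6 - 8 - 48)*1164 = -50*1164 = -58200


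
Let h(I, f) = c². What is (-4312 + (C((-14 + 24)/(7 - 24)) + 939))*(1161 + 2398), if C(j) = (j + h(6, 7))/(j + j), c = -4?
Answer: -120511299/10 ≈ -1.2051e+7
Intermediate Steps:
h(I, f) = 16 (h(I, f) = (-4)² = 16)
C(j) = (16 + j)/(2*j) (C(j) = (j + 16)/(j + j) = (16 + j)/((2*j)) = (16 + j)*(1/(2*j)) = (16 + j)/(2*j))
(-4312 + (C((-14 + 24)/(7 - 24)) + 939))*(1161 + 2398) = (-4312 + ((16 + (-14 + 24)/(7 - 24))/(2*(((-14 + 24)/(7 - 24)))) + 939))*(1161 + 2398) = (-4312 + ((16 + 10/(-17))/(2*((10/(-17)))) + 939))*3559 = (-4312 + ((16 + 10*(-1/17))/(2*((10*(-1/17)))) + 939))*3559 = (-4312 + ((16 - 10/17)/(2*(-10/17)) + 939))*3559 = (-4312 + ((½)*(-17/10)*(262/17) + 939))*3559 = (-4312 + (-131/10 + 939))*3559 = (-4312 + 9259/10)*3559 = -33861/10*3559 = -120511299/10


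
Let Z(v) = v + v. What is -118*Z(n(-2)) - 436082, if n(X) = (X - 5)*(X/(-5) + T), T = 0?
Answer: -2177106/5 ≈ -4.3542e+5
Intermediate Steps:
n(X) = -X*(-5 + X)/5 (n(X) = (X - 5)*(X/(-5) + 0) = (-5 + X)*(X*(-1/5) + 0) = (-5 + X)*(-X/5 + 0) = (-5 + X)*(-X/5) = -X*(-5 + X)/5)
Z(v) = 2*v
-118*Z(n(-2)) - 436082 = -236*(1/5)*(-2)*(5 - 1*(-2)) - 436082 = -236*(1/5)*(-2)*(5 + 2) - 436082 = -236*(1/5)*(-2)*7 - 436082 = -236*(-14)/5 - 436082 = -118*(-28/5) - 436082 = 3304/5 - 436082 = -2177106/5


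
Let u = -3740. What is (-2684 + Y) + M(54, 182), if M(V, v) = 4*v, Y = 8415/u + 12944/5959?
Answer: -46625071/23836 ≈ -1956.1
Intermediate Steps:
Y = -1855/23836 (Y = 8415/(-3740) + 12944/5959 = 8415*(-1/3740) + 12944*(1/5959) = -9/4 + 12944/5959 = -1855/23836 ≈ -0.077823)
(-2684 + Y) + M(54, 182) = (-2684 - 1855/23836) + 4*182 = -63977679/23836 + 728 = -46625071/23836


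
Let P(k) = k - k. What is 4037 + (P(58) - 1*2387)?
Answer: 1650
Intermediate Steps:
P(k) = 0
4037 + (P(58) - 1*2387) = 4037 + (0 - 1*2387) = 4037 + (0 - 2387) = 4037 - 2387 = 1650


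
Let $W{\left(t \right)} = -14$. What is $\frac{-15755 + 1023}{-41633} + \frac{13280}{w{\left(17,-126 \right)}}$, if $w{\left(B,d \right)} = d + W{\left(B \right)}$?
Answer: $- \frac{27541188}{291431} \approx -94.503$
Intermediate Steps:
$w{\left(B,d \right)} = -14 + d$ ($w{\left(B,d \right)} = d - 14 = -14 + d$)
$\frac{-15755 + 1023}{-41633} + \frac{13280}{w{\left(17,-126 \right)}} = \frac{-15755 + 1023}{-41633} + \frac{13280}{-14 - 126} = \left(-14732\right) \left(- \frac{1}{41633}\right) + \frac{13280}{-140} = \frac{14732}{41633} + 13280 \left(- \frac{1}{140}\right) = \frac{14732}{41633} - \frac{664}{7} = - \frac{27541188}{291431}$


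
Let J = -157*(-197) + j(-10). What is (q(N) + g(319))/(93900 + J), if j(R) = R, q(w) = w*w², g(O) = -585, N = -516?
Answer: -137388681/124819 ≈ -1100.7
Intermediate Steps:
q(w) = w³
J = 30919 (J = -157*(-197) - 10 = 30929 - 10 = 30919)
(q(N) + g(319))/(93900 + J) = ((-516)³ - 585)/(93900 + 30919) = (-137388096 - 585)/124819 = -137388681*1/124819 = -137388681/124819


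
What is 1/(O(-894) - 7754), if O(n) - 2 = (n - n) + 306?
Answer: -1/7446 ≈ -0.00013430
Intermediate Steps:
O(n) = 308 (O(n) = 2 + ((n - n) + 306) = 2 + (0 + 306) = 2 + 306 = 308)
1/(O(-894) - 7754) = 1/(308 - 7754) = 1/(-7446) = -1/7446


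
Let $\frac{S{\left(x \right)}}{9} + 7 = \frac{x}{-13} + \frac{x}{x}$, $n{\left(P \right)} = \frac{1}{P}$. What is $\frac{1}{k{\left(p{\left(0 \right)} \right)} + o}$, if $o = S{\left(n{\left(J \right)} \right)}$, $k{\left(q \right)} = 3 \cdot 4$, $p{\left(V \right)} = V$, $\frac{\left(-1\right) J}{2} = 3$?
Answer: $- \frac{26}{1089} \approx -0.023875$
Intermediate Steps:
$J = -6$ ($J = \left(-2\right) 3 = -6$)
$k{\left(q \right)} = 12$
$S{\left(x \right)} = -54 - \frac{9 x}{13}$ ($S{\left(x \right)} = -63 + 9 \left(\frac{x}{-13} + \frac{x}{x}\right) = -63 + 9 \left(x \left(- \frac{1}{13}\right) + 1\right) = -63 + 9 \left(- \frac{x}{13} + 1\right) = -63 + 9 \left(1 - \frac{x}{13}\right) = -63 - \left(-9 + \frac{9 x}{13}\right) = -54 - \frac{9 x}{13}$)
$o = - \frac{1401}{26}$ ($o = -54 - \frac{9}{13 \left(-6\right)} = -54 - - \frac{3}{26} = -54 + \frac{3}{26} = - \frac{1401}{26} \approx -53.885$)
$\frac{1}{k{\left(p{\left(0 \right)} \right)} + o} = \frac{1}{12 - \frac{1401}{26}} = \frac{1}{- \frac{1089}{26}} = - \frac{26}{1089}$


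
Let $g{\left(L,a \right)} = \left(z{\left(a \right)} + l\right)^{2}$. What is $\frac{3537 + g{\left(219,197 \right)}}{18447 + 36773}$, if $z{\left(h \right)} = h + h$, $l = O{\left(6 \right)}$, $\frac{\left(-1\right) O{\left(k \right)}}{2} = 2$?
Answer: $\frac{155637}{55220} \approx 2.8185$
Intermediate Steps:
$O{\left(k \right)} = -4$ ($O{\left(k \right)} = \left(-2\right) 2 = -4$)
$l = -4$
$z{\left(h \right)} = 2 h$
$g{\left(L,a \right)} = \left(-4 + 2 a\right)^{2}$ ($g{\left(L,a \right)} = \left(2 a - 4\right)^{2} = \left(-4 + 2 a\right)^{2}$)
$\frac{3537 + g{\left(219,197 \right)}}{18447 + 36773} = \frac{3537 + 4 \left(-2 + 197\right)^{2}}{18447 + 36773} = \frac{3537 + 4 \cdot 195^{2}}{55220} = \left(3537 + 4 \cdot 38025\right) \frac{1}{55220} = \left(3537 + 152100\right) \frac{1}{55220} = 155637 \cdot \frac{1}{55220} = \frac{155637}{55220}$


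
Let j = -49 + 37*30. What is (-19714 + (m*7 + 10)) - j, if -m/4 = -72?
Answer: -18749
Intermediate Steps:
m = 288 (m = -4*(-72) = 288)
j = 1061 (j = -49 + 1110 = 1061)
(-19714 + (m*7 + 10)) - j = (-19714 + (288*7 + 10)) - 1*1061 = (-19714 + (2016 + 10)) - 1061 = (-19714 + 2026) - 1061 = -17688 - 1061 = -18749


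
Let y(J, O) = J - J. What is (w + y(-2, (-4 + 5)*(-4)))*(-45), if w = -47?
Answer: 2115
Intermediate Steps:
y(J, O) = 0
(w + y(-2, (-4 + 5)*(-4)))*(-45) = (-47 + 0)*(-45) = -47*(-45) = 2115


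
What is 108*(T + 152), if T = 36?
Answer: 20304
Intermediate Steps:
108*(T + 152) = 108*(36 + 152) = 108*188 = 20304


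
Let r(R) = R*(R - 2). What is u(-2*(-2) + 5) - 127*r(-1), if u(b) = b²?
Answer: -300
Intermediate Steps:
r(R) = R*(-2 + R)
u(-2*(-2) + 5) - 127*r(-1) = (-2*(-2) + 5)² - (-127)*(-2 - 1) = (4 + 5)² - (-127)*(-3) = 9² - 127*3 = 81 - 381 = -300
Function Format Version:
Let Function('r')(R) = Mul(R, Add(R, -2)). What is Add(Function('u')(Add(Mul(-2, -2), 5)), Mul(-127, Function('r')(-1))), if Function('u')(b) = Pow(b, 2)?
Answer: -300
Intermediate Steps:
Function('r')(R) = Mul(R, Add(-2, R))
Add(Function('u')(Add(Mul(-2, -2), 5)), Mul(-127, Function('r')(-1))) = Add(Pow(Add(Mul(-2, -2), 5), 2), Mul(-127, Mul(-1, Add(-2, -1)))) = Add(Pow(Add(4, 5), 2), Mul(-127, Mul(-1, -3))) = Add(Pow(9, 2), Mul(-127, 3)) = Add(81, -381) = -300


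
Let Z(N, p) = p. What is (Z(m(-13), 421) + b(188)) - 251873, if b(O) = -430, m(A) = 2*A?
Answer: -251882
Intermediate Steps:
(Z(m(-13), 421) + b(188)) - 251873 = (421 - 430) - 251873 = -9 - 251873 = -251882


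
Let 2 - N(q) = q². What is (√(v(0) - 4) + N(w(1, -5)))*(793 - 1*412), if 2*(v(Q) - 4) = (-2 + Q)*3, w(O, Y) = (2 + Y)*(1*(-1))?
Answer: -2667 + 381*I*√3 ≈ -2667.0 + 659.91*I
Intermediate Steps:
w(O, Y) = -2 - Y (w(O, Y) = (2 + Y)*(-1) = -2 - Y)
v(Q) = 1 + 3*Q/2 (v(Q) = 4 + ((-2 + Q)*3)/2 = 4 + (-6 + 3*Q)/2 = 4 + (-3 + 3*Q/2) = 1 + 3*Q/2)
N(q) = 2 - q²
(√(v(0) - 4) + N(w(1, -5)))*(793 - 1*412) = (√((1 + (3/2)*0) - 4) + (2 - (-2 - 1*(-5))²))*(793 - 1*412) = (√((1 + 0) - 4) + (2 - (-2 + 5)²))*(793 - 412) = (√(1 - 4) + (2 - 1*3²))*381 = (√(-3) + (2 - 1*9))*381 = (I*√3 + (2 - 9))*381 = (I*√3 - 7)*381 = (-7 + I*√3)*381 = -2667 + 381*I*√3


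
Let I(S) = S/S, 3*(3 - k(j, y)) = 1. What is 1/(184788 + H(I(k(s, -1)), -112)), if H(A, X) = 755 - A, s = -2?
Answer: 1/185542 ≈ 5.3896e-6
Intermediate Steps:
k(j, y) = 8/3 (k(j, y) = 3 - ⅓*1 = 3 - ⅓ = 8/3)
I(S) = 1
1/(184788 + H(I(k(s, -1)), -112)) = 1/(184788 + (755 - 1*1)) = 1/(184788 + (755 - 1)) = 1/(184788 + 754) = 1/185542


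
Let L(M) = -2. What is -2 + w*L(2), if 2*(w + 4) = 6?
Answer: 0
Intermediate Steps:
w = -1 (w = -4 + (½)*6 = -4 + 3 = -1)
-2 + w*L(2) = -2 - 1*(-2) = -2 + 2 = 0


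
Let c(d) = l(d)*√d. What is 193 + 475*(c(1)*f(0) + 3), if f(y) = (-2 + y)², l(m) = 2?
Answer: 5418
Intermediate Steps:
c(d) = 2*√d
193 + 475*(c(1)*f(0) + 3) = 193 + 475*((2*√1)*(-2 + 0)² + 3) = 193 + 475*((2*1)*(-2)² + 3) = 193 + 475*(2*4 + 3) = 193 + 475*(8 + 3) = 193 + 475*11 = 193 + 5225 = 5418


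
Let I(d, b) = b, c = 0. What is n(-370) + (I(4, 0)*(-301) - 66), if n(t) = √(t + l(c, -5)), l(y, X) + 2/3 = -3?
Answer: -66 + I*√3363/3 ≈ -66.0 + 19.33*I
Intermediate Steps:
l(y, X) = -11/3 (l(y, X) = -⅔ - 3 = -11/3)
n(t) = √(-11/3 + t) (n(t) = √(t - 11/3) = √(-11/3 + t))
n(-370) + (I(4, 0)*(-301) - 66) = √(-33 + 9*(-370))/3 + (0*(-301) - 66) = √(-33 - 3330)/3 + (0 - 66) = √(-3363)/3 - 66 = (I*√3363)/3 - 66 = I*√3363/3 - 66 = -66 + I*√3363/3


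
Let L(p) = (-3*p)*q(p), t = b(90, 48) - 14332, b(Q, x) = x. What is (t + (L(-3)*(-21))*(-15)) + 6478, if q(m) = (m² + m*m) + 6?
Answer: 60234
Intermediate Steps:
q(m) = 6 + 2*m² (q(m) = (m² + m²) + 6 = 2*m² + 6 = 6 + 2*m²)
t = -14284 (t = 48 - 14332 = -14284)
L(p) = -3*p*(6 + 2*p²) (L(p) = (-3*p)*(6 + 2*p²) = -3*p*(6 + 2*p²))
(t + (L(-3)*(-21))*(-15)) + 6478 = (-14284 + (-6*(-3)*(3 + (-3)²)*(-21))*(-15)) + 6478 = (-14284 + (-6*(-3)*(3 + 9)*(-21))*(-15)) + 6478 = (-14284 + (-6*(-3)*12*(-21))*(-15)) + 6478 = (-14284 + (216*(-21))*(-15)) + 6478 = (-14284 - 4536*(-15)) + 6478 = (-14284 + 68040) + 6478 = 53756 + 6478 = 60234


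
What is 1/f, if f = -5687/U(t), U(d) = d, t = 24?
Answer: -24/5687 ≈ -0.0042202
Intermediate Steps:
f = -5687/24 ≈ -236.96
1/f = 1/(-5687/24) = -24/5687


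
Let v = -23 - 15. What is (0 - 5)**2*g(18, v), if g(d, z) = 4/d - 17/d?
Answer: -325/18 ≈ -18.056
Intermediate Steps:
v = -38
g(d, z) = -13/d
(0 - 5)**2*g(18, v) = (0 - 5)**2*(-13/18) = (-5)**2*(-13*1/18) = 25*(-13/18) = -325/18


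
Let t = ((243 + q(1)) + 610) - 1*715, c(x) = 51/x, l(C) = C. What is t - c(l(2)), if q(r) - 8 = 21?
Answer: 283/2 ≈ 141.50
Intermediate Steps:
q(r) = 29 (q(r) = 8 + 21 = 29)
t = 167 (t = ((243 + 29) + 610) - 1*715 = (272 + 610) - 715 = 882 - 715 = 167)
t - c(l(2)) = 167 - 51/2 = 283/2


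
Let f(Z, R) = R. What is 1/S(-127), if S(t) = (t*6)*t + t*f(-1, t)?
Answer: 1/112903 ≈ 8.8572e-6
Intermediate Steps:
S(t) = 7*t**2 (S(t) = (t*6)*t + t*t = (6*t)*t + t**2 = 6*t**2 + t**2 = 7*t**2)
1/S(-127) = 1/(7*(-127)**2) = 1/(7*16129) = 1/112903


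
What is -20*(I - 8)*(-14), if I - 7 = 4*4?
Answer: 4200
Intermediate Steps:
I = 23 (I = 7 + 4*4 = 7 + 16 = 23)
-20*(I - 8)*(-14) = -20*(23 - 8)*(-14) = -20*15*(-14) = -300*(-14) = 4200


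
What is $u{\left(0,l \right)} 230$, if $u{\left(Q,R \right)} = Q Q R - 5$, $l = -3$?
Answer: $-1150$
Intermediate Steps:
$u{\left(Q,R \right)} = -5 + R Q^{2}$ ($u{\left(Q,R \right)} = Q^{2} R - 5 = R Q^{2} - 5 = -5 + R Q^{2}$)
$u{\left(0,l \right)} 230 = \left(-5 - 3 \cdot 0^{2}\right) 230 = \left(-5 - 0\right) 230 = \left(-5 + 0\right) 230 = \left(-5\right) 230 = -1150$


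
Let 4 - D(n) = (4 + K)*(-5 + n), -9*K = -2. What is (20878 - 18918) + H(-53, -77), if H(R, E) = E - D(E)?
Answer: 13795/9 ≈ 1532.8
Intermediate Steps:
K = 2/9 (K = -1/9*(-2) = 2/9 ≈ 0.22222)
D(n) = 226/9 - 38*n/9 (D(n) = 4 - (4 + 2/9)*(-5 + n) = 4 - 38*(-5 + n)/9 = 4 - (-190/9 + 38*n/9) = 4 + (190/9 - 38*n/9) = 226/9 - 38*n/9)
H(R, E) = -226/9 + 47*E/9 (H(R, E) = E - (226/9 - 38*E/9) = E + (-226/9 + 38*E/9) = -226/9 + 47*E/9)
(20878 - 18918) + H(-53, -77) = (20878 - 18918) + (-226/9 + (47/9)*(-77)) = 1960 + (-226/9 - 3619/9) = 1960 - 3845/9 = 13795/9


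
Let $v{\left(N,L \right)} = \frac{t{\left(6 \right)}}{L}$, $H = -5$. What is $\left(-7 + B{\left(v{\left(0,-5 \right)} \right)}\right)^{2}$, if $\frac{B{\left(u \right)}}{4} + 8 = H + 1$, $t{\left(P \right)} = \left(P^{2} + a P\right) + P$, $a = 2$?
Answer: $3025$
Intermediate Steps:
$t{\left(P \right)} = P^{2} + 3 P$ ($t{\left(P \right)} = \left(P^{2} + 2 P\right) + P = P^{2} + 3 P$)
$v{\left(N,L \right)} = \frac{54}{L}$ ($v{\left(N,L \right)} = \frac{6 \left(3 + 6\right)}{L} = \frac{6 \cdot 9}{L} = \frac{54}{L}$)
$B{\left(u \right)} = -48$ ($B{\left(u \right)} = -32 + 4 \left(-5 + 1\right) = -32 + 4 \left(-4\right) = -32 - 16 = -48$)
$\left(-7 + B{\left(v{\left(0,-5 \right)} \right)}\right)^{2} = \left(-7 - 48\right)^{2} = \left(-55\right)^{2} = 3025$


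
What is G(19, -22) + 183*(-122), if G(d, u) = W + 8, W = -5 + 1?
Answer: -22322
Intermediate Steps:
W = -4
G(d, u) = 4 (G(d, u) = -4 + 8 = 4)
G(19, -22) + 183*(-122) = 4 + 183*(-122) = 4 - 22326 = -22322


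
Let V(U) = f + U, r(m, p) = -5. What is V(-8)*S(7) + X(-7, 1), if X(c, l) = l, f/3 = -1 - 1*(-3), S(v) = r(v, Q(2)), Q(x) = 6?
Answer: 11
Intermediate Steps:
S(v) = -5
f = 6 (f = 3*(-1 - 1*(-3)) = 3*(-1 + 3) = 3*2 = 6)
V(U) = 6 + U
V(-8)*S(7) + X(-7, 1) = (6 - 8)*(-5) + 1 = -2*(-5) + 1 = 10 + 1 = 11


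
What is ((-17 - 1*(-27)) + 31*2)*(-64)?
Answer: -4608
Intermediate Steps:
((-17 - 1*(-27)) + 31*2)*(-64) = ((-17 + 27) + 62)*(-64) = (10 + 62)*(-64) = 72*(-64) = -4608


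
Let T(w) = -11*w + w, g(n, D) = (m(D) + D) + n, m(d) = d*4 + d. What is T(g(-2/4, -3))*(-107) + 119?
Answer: -19676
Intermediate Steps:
m(d) = 5*d (m(d) = 4*d + d = 5*d)
g(n, D) = n + 6*D (g(n, D) = (5*D + D) + n = 6*D + n = n + 6*D)
T(w) = -10*w
T(g(-2/4, -3))*(-107) + 119 = -10*(-2/4 + 6*(-3))*(-107) + 119 = -10*(-2*¼ - 18)*(-107) + 119 = -10*(-½ - 18)*(-107) + 119 = -10*(-37/2)*(-107) + 119 = 185*(-107) + 119 = -19795 + 119 = -19676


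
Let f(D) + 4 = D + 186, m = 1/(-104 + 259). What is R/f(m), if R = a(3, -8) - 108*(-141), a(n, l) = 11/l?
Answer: 18881015/225688 ≈ 83.660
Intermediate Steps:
R = 121813/8 (R = 11/(-8) - 108*(-141) = 11*(-⅛) + 15228 = -11/8 + 15228 = 121813/8 ≈ 15227.)
m = 1/155 ≈ 0.0064516
f(D) = 182 + D (f(D) = -4 + (D + 186) = -4 + (186 + D) = 182 + D)
R/f(m) = 121813/(8*(182 + 1/155)) = 121813/(8*(28211/155)) = (121813/8)*(155/28211) = 18881015/225688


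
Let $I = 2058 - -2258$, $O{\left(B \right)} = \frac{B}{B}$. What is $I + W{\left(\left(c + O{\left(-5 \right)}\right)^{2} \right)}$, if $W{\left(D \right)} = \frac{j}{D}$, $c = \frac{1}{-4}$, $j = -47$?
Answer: $\frac{38092}{9} \approx 4232.4$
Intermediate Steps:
$O{\left(B \right)} = 1$
$c = - \frac{1}{4} \approx -0.25$
$W{\left(D \right)} = - \frac{47}{D}$
$I = 4316$ ($I = 2058 + 2258 = 4316$)
$I + W{\left(\left(c + O{\left(-5 \right)}\right)^{2} \right)} = 4316 - \frac{47}{\left(- \frac{1}{4} + 1\right)^{2}} = 4316 - \frac{47}{\left(\frac{3}{4}\right)^{2}} = 4316 - \frac{47}{\frac{9}{16}} = 4316 - \frac{752}{9} = \frac{38092}{9}$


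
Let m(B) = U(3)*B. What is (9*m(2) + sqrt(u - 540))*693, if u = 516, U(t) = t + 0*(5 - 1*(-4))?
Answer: 37422 + 1386*I*sqrt(6) ≈ 37422.0 + 3395.0*I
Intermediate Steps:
U(t) = t (U(t) = t + 0*(5 + 4) = t + 0*9 = t + 0 = t)
m(B) = 3*B
(9*m(2) + sqrt(u - 540))*693 = (9*(3*2) + sqrt(516 - 540))*693 = (9*6 + sqrt(-24))*693 = (54 + 2*I*sqrt(6))*693 = 37422 + 1386*I*sqrt(6)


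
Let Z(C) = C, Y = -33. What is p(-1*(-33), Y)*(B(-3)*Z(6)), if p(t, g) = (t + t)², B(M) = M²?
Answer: 235224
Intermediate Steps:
p(t, g) = 4*t² (p(t, g) = (2*t)² = 4*t²)
p(-1*(-33), Y)*(B(-3)*Z(6)) = (4*(-1*(-33))²)*((-3)²*6) = (4*33²)*(9*6) = (4*1089)*54 = 4356*54 = 235224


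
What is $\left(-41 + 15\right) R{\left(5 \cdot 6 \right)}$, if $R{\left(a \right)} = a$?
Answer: $-780$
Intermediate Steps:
$\left(-41 + 15\right) R{\left(5 \cdot 6 \right)} = \left(-41 + 15\right) 5 \cdot 6 = \left(-26\right) 30 = -780$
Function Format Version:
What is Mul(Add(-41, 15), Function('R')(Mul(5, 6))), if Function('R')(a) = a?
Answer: -780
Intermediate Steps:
Mul(Add(-41, 15), Function('R')(Mul(5, 6))) = Mul(Add(-41, 15), Mul(5, 6)) = Mul(-26, 30) = -780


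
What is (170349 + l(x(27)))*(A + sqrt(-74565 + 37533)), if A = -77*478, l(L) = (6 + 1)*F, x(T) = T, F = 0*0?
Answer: -6269865294 + 340698*I*sqrt(9258) ≈ -6.2699e+9 + 3.2781e+7*I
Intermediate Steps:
F = 0
l(L) = 0 (l(L) = (6 + 1)*0 = 7*0 = 0)
A = -36806
(170349 + l(x(27)))*(A + sqrt(-74565 + 37533)) = (170349 + 0)*(-36806 + sqrt(-74565 + 37533)) = 170349*(-36806 + sqrt(-37032)) = 170349*(-36806 + 2*I*sqrt(9258)) = -6269865294 + 340698*I*sqrt(9258)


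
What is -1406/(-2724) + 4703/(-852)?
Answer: -322585/64468 ≈ -5.0038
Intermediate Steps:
-1406/(-2724) + 4703/(-852) = -1406*(-1/2724) + 4703*(-1/852) = 703/1362 - 4703/852 = -322585/64468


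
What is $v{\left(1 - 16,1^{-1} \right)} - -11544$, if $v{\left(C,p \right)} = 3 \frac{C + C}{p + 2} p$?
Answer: $11514$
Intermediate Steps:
$v{\left(C,p \right)} = \frac{6 C p}{2 + p}$ ($v{\left(C,p \right)} = 3 \frac{2 C}{2 + p} p = \frac{6 C}{2 + p} p = \frac{6 C p}{2 + p}$)
$v{\left(1 - 16,1^{-1} \right)} - -11544 = \frac{6 \left(1 - 16\right)}{1 \left(2 + 1^{-1}\right)} - -11544 = 6 \left(1 - 16\right) 1 \frac{1}{2 + 1} + 11544 = 6 \left(-15\right) 1 \cdot \frac{1}{3} + 11544 = -30 + 11544 = 11514$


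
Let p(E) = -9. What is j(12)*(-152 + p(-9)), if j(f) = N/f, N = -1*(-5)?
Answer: -805/12 ≈ -67.083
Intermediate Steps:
N = 5
j(f) = 5/f
j(12)*(-152 + p(-9)) = (5/12)*(-152 - 9) = (5*(1/12))*(-161) = (5/12)*(-161) = -805/12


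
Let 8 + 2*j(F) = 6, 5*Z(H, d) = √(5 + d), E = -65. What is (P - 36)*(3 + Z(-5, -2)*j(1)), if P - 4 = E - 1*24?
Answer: -363 + 121*√3/5 ≈ -321.08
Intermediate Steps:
P = -85 (P = 4 + (-65 - 1*24) = 4 + (-65 - 24) = 4 - 89 = -85)
Z(H, d) = √(5 + d)/5
j(F) = -1 (j(F) = -4 + (½)*6 = -4 + 3 = -1)
(P - 36)*(3 + Z(-5, -2)*j(1)) = (-85 - 36)*(3 + (√(5 - 2)/5)*(-1)) = -121*(3 + (√3/5)*(-1)) = -121*(3 - √3/5) = -363 + 121*√3/5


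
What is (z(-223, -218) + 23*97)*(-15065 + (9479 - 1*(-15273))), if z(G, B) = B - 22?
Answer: 19286817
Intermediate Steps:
z(G, B) = -22 + B
(z(-223, -218) + 23*97)*(-15065 + (9479 - 1*(-15273))) = ((-22 - 218) + 23*97)*(-15065 + (9479 - 1*(-15273))) = (-240 + 2231)*(-15065 + (9479 + 15273)) = 1991*(-15065 + 24752) = 1991*9687 = 19286817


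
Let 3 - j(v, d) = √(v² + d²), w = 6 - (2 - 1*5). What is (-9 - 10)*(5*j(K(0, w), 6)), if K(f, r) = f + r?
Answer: -285 + 285*√13 ≈ 742.58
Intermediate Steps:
w = 9 (w = 6 - (2 - 5) = 6 - 1*(-3) = 6 + 3 = 9)
j(v, d) = 3 - √(d² + v²) (j(v, d) = 3 - √(v² + d²) = 3 - √(d² + v²))
(-9 - 10)*(5*j(K(0, w), 6)) = (-9 - 10)*(5*(3 - √(6² + (0 + 9)²))) = -95*(3 - √(36 + 9²)) = -95*(3 - √(36 + 81)) = -95*(3 - √117) = -95*(3 - 3*√13) = -19*(15 - 15*√13) = -285 + 285*√13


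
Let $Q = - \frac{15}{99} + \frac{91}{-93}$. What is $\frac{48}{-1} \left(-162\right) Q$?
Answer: $- \frac{2996352}{341} \approx -8787.0$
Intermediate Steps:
$Q = - \frac{1156}{1023}$ ($Q = \left(-15\right) \frac{1}{99} + 91 \left(- \frac{1}{93}\right) = - \frac{5}{33} - \frac{91}{93} = - \frac{1156}{1023} \approx -1.13$)
$\frac{48}{-1} \left(-162\right) Q = \frac{48}{-1} \left(-162\right) \left(- \frac{1156}{1023}\right) = 48 \left(-1\right) \left(-162\right) \left(- \frac{1156}{1023}\right) = \left(-48\right) \left(-162\right) \left(- \frac{1156}{1023}\right) = 7776 \left(- \frac{1156}{1023}\right) = - \frac{2996352}{341}$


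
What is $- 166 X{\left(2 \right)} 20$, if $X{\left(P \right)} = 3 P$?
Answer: $-19920$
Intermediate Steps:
$- 166 X{\left(2 \right)} 20 = - 166 \cdot 3 \cdot 2 \cdot 20 = \left(-166\right) 6 \cdot 20 = \left(-996\right) 20 = -19920$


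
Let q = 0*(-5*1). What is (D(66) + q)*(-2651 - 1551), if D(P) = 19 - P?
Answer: 197494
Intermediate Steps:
q = 0 (q = 0*(-5) = 0)
(D(66) + q)*(-2651 - 1551) = ((19 - 1*66) + 0)*(-2651 - 1551) = ((19 - 66) + 0)*(-4202) = (-47 + 0)*(-4202) = -47*(-4202) = 197494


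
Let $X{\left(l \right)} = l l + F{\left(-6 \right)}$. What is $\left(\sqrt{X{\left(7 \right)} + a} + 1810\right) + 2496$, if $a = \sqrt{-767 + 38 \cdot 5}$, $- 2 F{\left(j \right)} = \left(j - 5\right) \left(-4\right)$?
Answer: $4306 + \sqrt{27 + i \sqrt{577}} \approx 4311.6 + 2.1376 i$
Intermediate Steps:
$F{\left(j \right)} = -10 + 2 j$ ($F{\left(j \right)} = - \frac{\left(j - 5\right) \left(-4\right)}{2} = - \frac{\left(-5 + j\right) \left(-4\right)}{2} = - \frac{20 - 4 j}{2} = -10 + 2 j$)
$X{\left(l \right)} = -22 + l^{2}$ ($X{\left(l \right)} = l l + \left(-10 + 2 \left(-6\right)\right) = l^{2} - 22 = -22 + l^{2}$)
$a = i \sqrt{577}$ ($a = \sqrt{-767 + 190} = \sqrt{-577} = i \sqrt{577} \approx 24.021 i$)
$\left(\sqrt{X{\left(7 \right)} + a} + 1810\right) + 2496 = \left(\sqrt{\left(-22 + 7^{2}\right) + i \sqrt{577}} + 1810\right) + 2496 = \left(\sqrt{\left(-22 + 49\right) + i \sqrt{577}} + 1810\right) + 2496 = \left(\sqrt{27 + i \sqrt{577}} + 1810\right) + 2496 = \left(1810 + \sqrt{27 + i \sqrt{577}}\right) + 2496 = 4306 + \sqrt{27 + i \sqrt{577}}$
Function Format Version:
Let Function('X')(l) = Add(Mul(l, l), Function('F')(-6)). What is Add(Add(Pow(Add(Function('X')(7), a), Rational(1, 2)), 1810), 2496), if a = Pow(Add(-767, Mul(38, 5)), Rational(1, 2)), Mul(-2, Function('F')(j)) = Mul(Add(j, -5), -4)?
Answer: Add(4306, Pow(Add(27, Mul(I, Pow(577, Rational(1, 2)))), Rational(1, 2))) ≈ Add(4311.6, Mul(2.1376, I))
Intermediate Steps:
Function('F')(j) = Add(-10, Mul(2, j)) (Function('F')(j) = Mul(Rational(-1, 2), Mul(Add(j, -5), -4)) = Mul(Rational(-1, 2), Mul(Add(-5, j), -4)) = Mul(Rational(-1, 2), Add(20, Mul(-4, j))) = Add(-10, Mul(2, j)))
Function('X')(l) = Add(-22, Pow(l, 2)) (Function('X')(l) = Add(Mul(l, l), Add(-10, Mul(2, -6))) = Add(Pow(l, 2), Add(-10, -12)) = Add(Pow(l, 2), -22) = Add(-22, Pow(l, 2)))
a = Mul(I, Pow(577, Rational(1, 2))) (a = Pow(Add(-767, 190), Rational(1, 2)) = Pow(-577, Rational(1, 2)) = Mul(I, Pow(577, Rational(1, 2))) ≈ Mul(24.021, I))
Add(Add(Pow(Add(Function('X')(7), a), Rational(1, 2)), 1810), 2496) = Add(Add(Pow(Add(Add(-22, Pow(7, 2)), Mul(I, Pow(577, Rational(1, 2)))), Rational(1, 2)), 1810), 2496) = Add(Add(Pow(Add(Add(-22, 49), Mul(I, Pow(577, Rational(1, 2)))), Rational(1, 2)), 1810), 2496) = Add(Add(Pow(Add(27, Mul(I, Pow(577, Rational(1, 2)))), Rational(1, 2)), 1810), 2496) = Add(Add(1810, Pow(Add(27, Mul(I, Pow(577, Rational(1, 2)))), Rational(1, 2))), 2496) = Add(4306, Pow(Add(27, Mul(I, Pow(577, Rational(1, 2)))), Rational(1, 2)))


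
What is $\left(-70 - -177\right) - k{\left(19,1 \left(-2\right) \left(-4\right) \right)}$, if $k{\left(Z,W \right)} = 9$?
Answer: $98$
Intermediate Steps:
$\left(-70 - -177\right) - k{\left(19,1 \left(-2\right) \left(-4\right) \right)} = \left(-70 - -177\right) - 9 = \left(-70 + 177\right) - 9 = 107 - 9 = 98$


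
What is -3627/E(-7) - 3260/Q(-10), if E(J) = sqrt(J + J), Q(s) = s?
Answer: 326 + 3627*I*sqrt(14)/14 ≈ 326.0 + 969.36*I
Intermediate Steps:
E(J) = sqrt(2)*sqrt(J) (E(J) = sqrt(2*J) = sqrt(2)*sqrt(J))
-3627/E(-7) - 3260/Q(-10) = -3627*(-I*sqrt(14)/14) - 3260/(-10) = -3627*(-I*sqrt(14)/14) - 3260*(-1/10) = -3627*(-I*sqrt(14)/14) + 326 = -(-3627)*I*sqrt(14)/14 + 326 = 3627*I*sqrt(14)/14 + 326 = 326 + 3627*I*sqrt(14)/14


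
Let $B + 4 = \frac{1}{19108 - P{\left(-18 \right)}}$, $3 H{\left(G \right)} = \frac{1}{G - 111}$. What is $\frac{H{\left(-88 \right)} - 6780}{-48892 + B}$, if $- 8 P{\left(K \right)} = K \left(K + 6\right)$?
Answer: $\frac{77451993235}{558568100523} \approx 0.13866$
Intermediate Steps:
$H{\left(G \right)} = \frac{1}{3 \left(-111 + G\right)}$ ($H{\left(G \right)} = \frac{1}{3 \left(G - 111\right)} = \frac{1}{3 \left(-111 + G\right)}$)
$P{\left(K \right)} = - \frac{K \left(6 + K\right)}{8}$ ($P{\left(K \right)} = - \frac{K \left(K + 6\right)}{8} = - \frac{K \left(6 + K\right)}{8}$)
$B = - \frac{76539}{19135}$ ($B = -4 + \frac{1}{19108 - \left(- \frac{1}{8}\right) \left(-18\right) \left(6 - 18\right)} = -4 + \frac{1}{19108 - \left(- \frac{1}{8}\right) \left(-18\right) \left(-12\right)} = -4 + \frac{1}{19108 - -27} = -4 + \frac{1}{19108 + 27} = -4 + \frac{1}{19135} = - \frac{76539}{19135} \approx -3.9999$)
$\frac{H{\left(-88 \right)} - 6780}{-48892 + B} = \frac{\frac{1}{3 \left(-111 - 88\right)} - 6780}{-48892 - \frac{76539}{19135}} = \frac{\frac{1}{3 \left(-199\right)} - 6780}{- \frac{935624959}{19135}} = \left(\frac{1}{3} \left(- \frac{1}{199}\right) - 6780\right) \left(- \frac{19135}{935624959}\right) = \left(- \frac{1}{597} - 6780\right) \left(- \frac{19135}{935624959}\right) = \left(- \frac{4047661}{597}\right) \left(- \frac{19135}{935624959}\right) = \frac{77451993235}{558568100523}$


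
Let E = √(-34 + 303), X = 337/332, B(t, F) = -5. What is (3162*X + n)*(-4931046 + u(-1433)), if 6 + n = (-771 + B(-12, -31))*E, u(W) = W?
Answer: -2623097264679/166 + 3827603704*√269 ≈ 4.6976e+10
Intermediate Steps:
X = 337/332 (X = 337*(1/332) = 337/332 ≈ 1.0151)
E = √269 ≈ 16.401
n = -6 - 776*√269 (n = -6 + (-771 - 5)*√269 = -6 - 776*√269 ≈ -12733.)
(3162*X + n)*(-4931046 + u(-1433)) = (3162*(337/332) + (-6 - 776*√269))*(-4931046 - 1433) = (532797/166 + (-6 - 776*√269))*(-4932479) = (531801/166 - 776*√269)*(-4932479) = -2623097264679/166 + 3827603704*√269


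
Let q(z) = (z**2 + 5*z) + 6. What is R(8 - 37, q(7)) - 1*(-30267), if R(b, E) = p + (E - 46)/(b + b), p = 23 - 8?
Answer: 878156/29 ≈ 30281.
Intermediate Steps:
p = 15
q(z) = 6 + z**2 + 5*z
R(b, E) = 15 + (-46 + E)/(2*b) (R(b, E) = 15 + (E - 46)/(b + b) = 15 + (-46 + E)/((2*b)) = 15 + (-46 + E)*(1/(2*b)) = 15 + (-46 + E)/(2*b))
R(8 - 37, q(7)) - 1*(-30267) = (-46 + (6 + 7**2 + 5*7) + 30*(8 - 37))/(2*(8 - 37)) - 1*(-30267) = (1/2)*(-46 + (6 + 49 + 35) + 30*(-29))/(-29) + 30267 = (1/2)*(-1/29)*(-46 + 90 - 870) + 30267 = (1/2)*(-1/29)*(-826) + 30267 = 413/29 + 30267 = 878156/29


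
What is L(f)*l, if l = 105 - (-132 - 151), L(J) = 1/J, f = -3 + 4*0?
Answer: -388/3 ≈ -129.33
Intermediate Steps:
f = -3 (f = -3 + 0 = -3)
l = 388 (l = 105 - 1*(-283) = 105 + 283 = 388)
L(f)*l = 388/(-3) = -⅓*388 = -388/3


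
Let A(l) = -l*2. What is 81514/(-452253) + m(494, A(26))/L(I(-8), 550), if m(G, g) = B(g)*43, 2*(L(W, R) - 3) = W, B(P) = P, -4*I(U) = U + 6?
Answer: -311231578/452253 ≈ -688.18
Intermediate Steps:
I(U) = -3/2 - U/4 (I(U) = -(U + 6)/4 = -(6 + U)/4 = -3/2 - U/4)
L(W, R) = 3 + W/2
A(l) = -2*l
m(G, g) = 43*g (m(G, g) = g*43 = 43*g)
81514/(-452253) + m(494, A(26))/L(I(-8), 550) = 81514/(-452253) + (43*(-2*26))/(3 + (-3/2 - ¼*(-8))/2) = 81514*(-1/452253) + (43*(-52))/(3 + (-3/2 + 2)/2) = -81514/452253 - 2236/(3 + (½)*(½)) = -81514/452253 - 2236/(3 + ¼) = -81514/452253 - 2236/13/4 = -81514/452253 - 2236*4/13 = -81514/452253 - 688 = -311231578/452253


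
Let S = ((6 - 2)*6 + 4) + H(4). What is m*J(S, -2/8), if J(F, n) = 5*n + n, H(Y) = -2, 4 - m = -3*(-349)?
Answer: 3129/2 ≈ 1564.5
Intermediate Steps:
m = -1043 (m = 4 - (-3)*(-349) = 4 - 1*1047 = 4 - 1047 = -1043)
S = 26 (S = ((6 - 2)*6 + 4) - 2 = (4*6 + 4) - 2 = (24 + 4) - 2 = 28 - 2 = 26)
J(F, n) = 6*n
m*J(S, -2/8) = -6258*(-2/8) = -6258*(-2*⅛) = -6258*(-1)/4 = -1043*(-3/2) = 3129/2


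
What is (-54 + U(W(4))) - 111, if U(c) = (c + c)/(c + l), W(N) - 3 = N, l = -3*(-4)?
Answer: -3121/19 ≈ -164.26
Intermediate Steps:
l = 12
W(N) = 3 + N
U(c) = 2*c/(12 + c) (U(c) = (c + c)/(c + 12) = (2*c)/(12 + c) = 2*c/(12 + c))
(-54 + U(W(4))) - 111 = (-54 + 2*(3 + 4)/(12 + (3 + 4))) - 111 = (-54 + 2*7/(12 + 7)) - 111 = (-54 + 2*7/19) - 111 = (-54 + 2*7*(1/19)) - 111 = (-54 + 14/19) - 111 = -1012/19 - 111 = -3121/19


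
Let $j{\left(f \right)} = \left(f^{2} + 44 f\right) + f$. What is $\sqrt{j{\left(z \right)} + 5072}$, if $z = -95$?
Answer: $\sqrt{9822} \approx 99.106$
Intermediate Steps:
$j{\left(f \right)} = f^{2} + 45 f$
$\sqrt{j{\left(z \right)} + 5072} = \sqrt{- 95 \left(45 - 95\right) + 5072} = \sqrt{\left(-95\right) \left(-50\right) + 5072} = \sqrt{4750 + 5072} = \sqrt{9822}$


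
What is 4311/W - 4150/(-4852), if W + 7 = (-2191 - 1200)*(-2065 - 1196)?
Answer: 11477949893/13413407372 ≈ 0.85571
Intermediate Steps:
W = 11058044 (W = -7 + (-2191 - 1200)*(-2065 - 1196) = -7 - 3391*(-3261) = -7 + 11058051 = 11058044)
4311/W - 4150/(-4852) = 4311/11058044 - 4150/(-4852) = 4311*(1/11058044) - 4150*(-1/4852) = 4311/11058044 + 2075/2426 = 11477949893/13413407372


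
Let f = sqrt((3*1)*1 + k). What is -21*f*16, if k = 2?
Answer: -336*sqrt(5) ≈ -751.32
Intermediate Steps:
f = sqrt(5) (f = sqrt((3*1)*1 + 2) = sqrt(3*1 + 2) = sqrt(3 + 2) = sqrt(5) ≈ 2.2361)
-21*f*16 = -21*sqrt(5)*16 = -336*sqrt(5)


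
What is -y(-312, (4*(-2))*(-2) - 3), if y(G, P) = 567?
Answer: -567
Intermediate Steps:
-y(-312, (4*(-2))*(-2) - 3) = -1*567 = -567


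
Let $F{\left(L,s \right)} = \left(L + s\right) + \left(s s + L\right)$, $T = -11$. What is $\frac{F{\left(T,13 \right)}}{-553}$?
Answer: $- \frac{160}{553} \approx -0.28933$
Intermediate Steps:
$F{\left(L,s \right)} = s + s^{2} + 2 L$ ($F{\left(L,s \right)} = \left(L + s\right) + \left(s^{2} + L\right) = \left(L + s\right) + \left(L + s^{2}\right) = s + s^{2} + 2 L$)
$\frac{F{\left(T,13 \right)}}{-553} = \frac{13 + 13^{2} + 2 \left(-11\right)}{-553} = \left(13 + 169 - 22\right) \left(- \frac{1}{553}\right) = 160 \left(- \frac{1}{553}\right) = - \frac{160}{553}$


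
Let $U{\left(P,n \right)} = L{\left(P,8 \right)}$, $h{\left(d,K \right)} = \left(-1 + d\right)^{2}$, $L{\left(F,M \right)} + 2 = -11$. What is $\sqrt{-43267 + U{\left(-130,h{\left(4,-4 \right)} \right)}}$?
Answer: $4 i \sqrt{2705} \approx 208.04 i$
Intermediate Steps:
$L{\left(F,M \right)} = -13$ ($L{\left(F,M \right)} = -2 - 11 = -13$)
$U{\left(P,n \right)} = -13$
$\sqrt{-43267 + U{\left(-130,h{\left(4,-4 \right)} \right)}} = \sqrt{-43267 - 13} = \sqrt{-43280} = 4 i \sqrt{2705}$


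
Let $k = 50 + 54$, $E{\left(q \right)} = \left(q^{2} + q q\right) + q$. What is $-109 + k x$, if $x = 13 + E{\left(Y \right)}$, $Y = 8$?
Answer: $15387$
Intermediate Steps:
$E{\left(q \right)} = q + 2 q^{2}$ ($E{\left(q \right)} = \left(q^{2} + q^{2}\right) + q = 2 q^{2} + q = q + 2 q^{2}$)
$k = 104$
$x = 149$ ($x = 13 + 8 \left(1 + 2 \cdot 8\right) = 13 + 8 \left(1 + 16\right) = 13 + 8 \cdot 17 = 13 + 136 = 149$)
$-109 + k x = -109 + 104 \cdot 149 = -109 + 15496 = 15387$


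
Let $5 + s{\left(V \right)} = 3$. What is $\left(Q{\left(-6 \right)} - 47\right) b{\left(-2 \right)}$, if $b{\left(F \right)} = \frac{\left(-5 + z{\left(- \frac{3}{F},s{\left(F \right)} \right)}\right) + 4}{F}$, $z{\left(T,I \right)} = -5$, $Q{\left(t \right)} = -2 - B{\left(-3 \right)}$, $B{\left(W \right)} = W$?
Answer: $-138$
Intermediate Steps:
$s{\left(V \right)} = -2$ ($s{\left(V \right)} = -5 + 3 = -2$)
$Q{\left(t \right)} = 1$ ($Q{\left(t \right)} = -2 - -3 = -2 + 3 = 1$)
$b{\left(F \right)} = - \frac{6}{F}$ ($b{\left(F \right)} = \frac{\left(-5 - 5\right) + 4}{F} = \frac{-10 + 4}{F} = - \frac{6}{F}$)
$\left(Q{\left(-6 \right)} - 47\right) b{\left(-2 \right)} = \left(1 - 47\right) \left(- \frac{6}{-2}\right) = - 46 \left(\left(-6\right) \left(- \frac{1}{2}\right)\right) = \left(-46\right) 3 = -138$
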